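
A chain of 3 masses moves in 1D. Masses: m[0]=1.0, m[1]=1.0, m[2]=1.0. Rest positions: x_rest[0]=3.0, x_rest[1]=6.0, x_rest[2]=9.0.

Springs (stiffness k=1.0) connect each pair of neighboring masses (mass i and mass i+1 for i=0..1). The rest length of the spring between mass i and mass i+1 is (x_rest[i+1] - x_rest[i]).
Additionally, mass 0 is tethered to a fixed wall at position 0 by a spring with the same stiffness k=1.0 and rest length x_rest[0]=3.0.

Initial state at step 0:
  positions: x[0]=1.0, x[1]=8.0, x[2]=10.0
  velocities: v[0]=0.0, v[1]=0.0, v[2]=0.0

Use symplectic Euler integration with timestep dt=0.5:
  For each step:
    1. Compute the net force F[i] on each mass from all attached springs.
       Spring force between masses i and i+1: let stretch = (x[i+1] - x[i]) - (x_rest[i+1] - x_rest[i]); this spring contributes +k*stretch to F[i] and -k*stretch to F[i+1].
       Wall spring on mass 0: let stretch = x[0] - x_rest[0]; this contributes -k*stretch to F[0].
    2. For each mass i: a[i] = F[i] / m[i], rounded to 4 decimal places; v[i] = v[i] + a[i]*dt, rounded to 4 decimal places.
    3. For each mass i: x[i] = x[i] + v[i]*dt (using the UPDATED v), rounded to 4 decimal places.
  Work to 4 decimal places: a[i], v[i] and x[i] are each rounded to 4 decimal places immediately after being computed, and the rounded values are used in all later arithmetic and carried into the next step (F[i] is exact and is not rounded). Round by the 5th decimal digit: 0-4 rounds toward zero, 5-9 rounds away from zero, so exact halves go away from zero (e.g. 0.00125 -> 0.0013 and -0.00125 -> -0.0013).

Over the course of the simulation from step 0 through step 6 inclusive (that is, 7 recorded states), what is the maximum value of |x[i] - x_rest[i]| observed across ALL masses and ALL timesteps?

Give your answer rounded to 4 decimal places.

Step 0: x=[1.0000 8.0000 10.0000] v=[0.0000 0.0000 0.0000]
Step 1: x=[2.5000 6.7500 10.2500] v=[3.0000 -2.5000 0.5000]
Step 2: x=[4.4375 5.3125 10.3750] v=[3.8750 -2.8750 0.2500]
Step 3: x=[5.4844 4.9219 9.9844] v=[2.0938 -0.7813 -0.7813]
Step 4: x=[5.0196 5.9375 9.0781] v=[-0.9297 2.0312 -1.8126]
Step 5: x=[3.5293 7.5088 8.1367] v=[-2.9806 3.1426 -1.8829]
Step 6: x=[2.1516 8.2422 7.7883] v=[-2.7555 1.4668 -0.6969]
Max displacement = 2.4844

Answer: 2.4844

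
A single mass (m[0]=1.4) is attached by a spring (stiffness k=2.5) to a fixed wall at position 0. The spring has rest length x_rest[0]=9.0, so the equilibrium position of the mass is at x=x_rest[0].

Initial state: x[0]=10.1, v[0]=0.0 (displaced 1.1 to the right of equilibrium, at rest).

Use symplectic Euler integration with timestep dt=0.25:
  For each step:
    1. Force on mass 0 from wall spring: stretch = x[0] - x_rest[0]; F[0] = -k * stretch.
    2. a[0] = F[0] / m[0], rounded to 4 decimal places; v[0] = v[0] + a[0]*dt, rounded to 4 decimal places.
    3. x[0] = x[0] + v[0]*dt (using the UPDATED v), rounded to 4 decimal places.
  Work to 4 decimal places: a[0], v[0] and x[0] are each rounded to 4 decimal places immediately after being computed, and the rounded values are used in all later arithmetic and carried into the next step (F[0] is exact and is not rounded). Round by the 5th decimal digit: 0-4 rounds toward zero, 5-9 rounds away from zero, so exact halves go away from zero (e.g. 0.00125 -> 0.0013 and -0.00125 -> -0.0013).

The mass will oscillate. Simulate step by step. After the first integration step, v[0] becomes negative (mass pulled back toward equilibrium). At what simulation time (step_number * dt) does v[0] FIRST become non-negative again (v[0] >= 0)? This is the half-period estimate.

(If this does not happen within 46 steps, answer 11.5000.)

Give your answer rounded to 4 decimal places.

Answer: 2.5000

Derivation:
Step 0: x=[10.1000] v=[0.0000]
Step 1: x=[9.9772] v=[-0.4911]
Step 2: x=[9.7454] v=[-0.9274]
Step 3: x=[9.4304] v=[-1.2602]
Step 4: x=[9.0673] v=[-1.4524]
Step 5: x=[8.6967] v=[-1.4825]
Step 6: x=[8.3599] v=[-1.3471]
Step 7: x=[8.0946] v=[-1.0614]
Step 8: x=[7.9303] v=[-0.6572]
Step 9: x=[7.8854] v=[-0.1797]
Step 10: x=[7.9649] v=[0.3179]
First v>=0 after going negative at step 10, time=2.5000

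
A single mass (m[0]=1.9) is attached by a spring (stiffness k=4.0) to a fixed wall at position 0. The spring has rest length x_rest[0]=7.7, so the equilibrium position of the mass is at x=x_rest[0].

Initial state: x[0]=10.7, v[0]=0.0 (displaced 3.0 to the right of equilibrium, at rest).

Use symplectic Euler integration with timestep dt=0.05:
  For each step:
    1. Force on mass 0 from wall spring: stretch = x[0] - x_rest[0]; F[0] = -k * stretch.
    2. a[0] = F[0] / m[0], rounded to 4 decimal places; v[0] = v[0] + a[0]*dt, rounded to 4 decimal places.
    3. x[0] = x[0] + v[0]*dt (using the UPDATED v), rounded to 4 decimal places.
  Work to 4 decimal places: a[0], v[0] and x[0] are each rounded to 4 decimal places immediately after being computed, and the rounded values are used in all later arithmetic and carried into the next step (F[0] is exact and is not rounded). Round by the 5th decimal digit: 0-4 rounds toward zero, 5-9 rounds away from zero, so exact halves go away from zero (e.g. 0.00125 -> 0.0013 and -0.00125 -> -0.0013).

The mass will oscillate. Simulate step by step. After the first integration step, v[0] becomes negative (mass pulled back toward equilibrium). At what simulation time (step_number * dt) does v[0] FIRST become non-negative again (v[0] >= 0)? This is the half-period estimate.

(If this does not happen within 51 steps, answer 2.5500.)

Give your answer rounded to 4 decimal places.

Answer: 2.2000

Derivation:
Step 0: x=[10.7000] v=[0.0000]
Step 1: x=[10.6842] v=[-0.3158]
Step 2: x=[10.6527] v=[-0.6299]
Step 3: x=[10.6057] v=[-0.9407]
Step 4: x=[10.5434] v=[-1.2466]
Step 5: x=[10.4661] v=[-1.5459]
Step 6: x=[10.3742] v=[-1.8371]
Step 7: x=[10.2683] v=[-2.1186]
Step 8: x=[10.1489] v=[-2.3889]
Step 9: x=[10.0166] v=[-2.6467]
Step 10: x=[9.8721] v=[-2.8906]
Step 11: x=[9.7161] v=[-3.1192]
Step 12: x=[9.5495] v=[-3.3314]
Step 13: x=[9.3732] v=[-3.5261]
Step 14: x=[9.1881] v=[-3.7022]
Step 15: x=[8.9952] v=[-3.8588]
Step 16: x=[8.7954] v=[-3.9951]
Step 17: x=[8.5899] v=[-4.1104]
Step 18: x=[8.3797] v=[-4.2041]
Step 19: x=[8.1659] v=[-4.2756]
Step 20: x=[7.9497] v=[-4.3246]
Step 21: x=[7.7322] v=[-4.3509]
Step 22: x=[7.5145] v=[-4.3543]
Step 23: x=[7.2978] v=[-4.3348]
Step 24: x=[7.0832] v=[-4.2925]
Step 25: x=[6.8718] v=[-4.2276]
Step 26: x=[6.6648] v=[-4.1404]
Step 27: x=[6.4632] v=[-4.0314]
Step 28: x=[6.2681] v=[-3.9012]
Step 29: x=[6.0806] v=[-3.7505]
Step 30: x=[5.9016] v=[-3.5800]
Step 31: x=[5.7321] v=[-3.3907]
Step 32: x=[5.5729] v=[-3.1836]
Step 33: x=[5.4249] v=[-2.9597]
Step 34: x=[5.2889] v=[-2.7202]
Step 35: x=[5.1656] v=[-2.4664]
Step 36: x=[5.0556] v=[-2.1996]
Step 37: x=[4.9595] v=[-1.9212]
Step 38: x=[4.8779] v=[-1.6327]
Step 39: x=[4.8111] v=[-1.3356]
Step 40: x=[4.7595] v=[-1.0315]
Step 41: x=[4.7234] v=[-0.7220]
Step 42: x=[4.7030] v=[-0.4087]
Step 43: x=[4.6983] v=[-0.0932]
Step 44: x=[4.7094] v=[0.2228]
First v>=0 after going negative at step 44, time=2.2000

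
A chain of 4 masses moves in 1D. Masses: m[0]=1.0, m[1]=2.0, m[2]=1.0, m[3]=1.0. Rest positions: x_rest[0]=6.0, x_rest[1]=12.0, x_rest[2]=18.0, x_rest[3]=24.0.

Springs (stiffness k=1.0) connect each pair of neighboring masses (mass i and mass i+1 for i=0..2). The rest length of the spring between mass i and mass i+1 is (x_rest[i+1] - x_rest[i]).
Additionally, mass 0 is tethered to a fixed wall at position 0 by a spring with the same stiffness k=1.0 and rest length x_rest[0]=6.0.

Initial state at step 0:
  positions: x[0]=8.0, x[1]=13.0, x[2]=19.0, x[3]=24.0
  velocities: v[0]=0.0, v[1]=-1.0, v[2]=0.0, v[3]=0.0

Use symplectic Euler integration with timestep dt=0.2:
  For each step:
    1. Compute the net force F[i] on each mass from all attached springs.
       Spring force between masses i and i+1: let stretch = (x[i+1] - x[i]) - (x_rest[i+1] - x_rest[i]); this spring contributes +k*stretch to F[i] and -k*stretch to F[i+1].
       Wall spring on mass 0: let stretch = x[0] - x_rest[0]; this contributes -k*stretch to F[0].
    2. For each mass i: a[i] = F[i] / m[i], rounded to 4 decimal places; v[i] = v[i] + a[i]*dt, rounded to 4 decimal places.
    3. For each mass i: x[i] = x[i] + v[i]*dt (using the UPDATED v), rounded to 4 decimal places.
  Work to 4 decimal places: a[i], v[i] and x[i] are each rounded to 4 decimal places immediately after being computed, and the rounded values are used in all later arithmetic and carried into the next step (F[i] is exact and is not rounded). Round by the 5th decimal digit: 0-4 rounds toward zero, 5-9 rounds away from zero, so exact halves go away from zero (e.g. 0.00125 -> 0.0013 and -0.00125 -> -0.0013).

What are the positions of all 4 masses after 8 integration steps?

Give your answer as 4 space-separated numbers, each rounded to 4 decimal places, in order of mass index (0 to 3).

Answer: 4.9901 12.0071 17.9733 24.8454

Derivation:
Step 0: x=[8.0000 13.0000 19.0000 24.0000] v=[0.0000 -1.0000 0.0000 0.0000]
Step 1: x=[7.8800 12.8200 18.9600 24.0400] v=[-0.6000 -0.9000 -0.2000 0.2000]
Step 2: x=[7.6424 12.6640 18.8776 24.1168] v=[-1.1880 -0.7800 -0.4120 0.3840]
Step 3: x=[7.3000 12.5318 18.7562 24.2240] v=[-1.7122 -0.6608 -0.6069 0.5362]
Step 4: x=[6.8748 12.4195 18.6046 24.3525] v=[-2.1258 -0.5615 -0.7582 0.6426]
Step 5: x=[6.3964 12.3200 18.4355 24.4911] v=[-2.3918 -0.4975 -0.8456 0.6930]
Step 6: x=[5.8991 12.2243 18.2640 24.6275] v=[-2.4864 -0.4783 -0.8576 0.6819]
Step 7: x=[5.4189 12.1229 18.1054 24.7493] v=[-2.4012 -0.5069 -0.7928 0.6092]
Step 8: x=[4.9901 12.0071 17.9733 24.8454] v=[-2.1442 -0.5791 -0.6605 0.4804]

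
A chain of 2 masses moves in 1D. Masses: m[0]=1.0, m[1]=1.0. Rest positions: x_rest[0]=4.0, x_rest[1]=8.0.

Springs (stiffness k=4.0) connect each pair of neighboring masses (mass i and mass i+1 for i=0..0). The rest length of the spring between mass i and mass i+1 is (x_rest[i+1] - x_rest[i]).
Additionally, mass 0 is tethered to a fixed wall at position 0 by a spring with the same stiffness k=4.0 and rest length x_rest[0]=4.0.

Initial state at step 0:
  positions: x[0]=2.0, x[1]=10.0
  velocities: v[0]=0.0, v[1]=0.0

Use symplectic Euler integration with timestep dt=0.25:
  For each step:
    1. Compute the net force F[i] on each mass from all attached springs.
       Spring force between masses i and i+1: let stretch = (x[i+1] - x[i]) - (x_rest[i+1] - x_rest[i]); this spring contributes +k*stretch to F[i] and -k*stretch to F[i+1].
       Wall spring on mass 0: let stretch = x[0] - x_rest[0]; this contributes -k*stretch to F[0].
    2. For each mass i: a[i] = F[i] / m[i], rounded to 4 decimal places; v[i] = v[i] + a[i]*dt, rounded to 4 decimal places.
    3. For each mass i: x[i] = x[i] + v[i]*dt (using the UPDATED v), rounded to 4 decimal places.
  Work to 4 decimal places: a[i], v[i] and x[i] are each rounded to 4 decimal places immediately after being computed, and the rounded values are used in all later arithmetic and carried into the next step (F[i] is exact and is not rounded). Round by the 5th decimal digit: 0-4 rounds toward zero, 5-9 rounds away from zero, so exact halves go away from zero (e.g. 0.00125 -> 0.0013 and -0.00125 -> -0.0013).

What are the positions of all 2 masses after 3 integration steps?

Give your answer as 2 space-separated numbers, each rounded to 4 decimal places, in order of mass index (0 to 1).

Step 0: x=[2.0000 10.0000] v=[0.0000 0.0000]
Step 1: x=[3.5000 9.0000] v=[6.0000 -4.0000]
Step 2: x=[5.5000 7.6250] v=[8.0000 -5.5000]
Step 3: x=[6.6563 6.7188] v=[4.6250 -3.6250]

Answer: 6.6563 6.7188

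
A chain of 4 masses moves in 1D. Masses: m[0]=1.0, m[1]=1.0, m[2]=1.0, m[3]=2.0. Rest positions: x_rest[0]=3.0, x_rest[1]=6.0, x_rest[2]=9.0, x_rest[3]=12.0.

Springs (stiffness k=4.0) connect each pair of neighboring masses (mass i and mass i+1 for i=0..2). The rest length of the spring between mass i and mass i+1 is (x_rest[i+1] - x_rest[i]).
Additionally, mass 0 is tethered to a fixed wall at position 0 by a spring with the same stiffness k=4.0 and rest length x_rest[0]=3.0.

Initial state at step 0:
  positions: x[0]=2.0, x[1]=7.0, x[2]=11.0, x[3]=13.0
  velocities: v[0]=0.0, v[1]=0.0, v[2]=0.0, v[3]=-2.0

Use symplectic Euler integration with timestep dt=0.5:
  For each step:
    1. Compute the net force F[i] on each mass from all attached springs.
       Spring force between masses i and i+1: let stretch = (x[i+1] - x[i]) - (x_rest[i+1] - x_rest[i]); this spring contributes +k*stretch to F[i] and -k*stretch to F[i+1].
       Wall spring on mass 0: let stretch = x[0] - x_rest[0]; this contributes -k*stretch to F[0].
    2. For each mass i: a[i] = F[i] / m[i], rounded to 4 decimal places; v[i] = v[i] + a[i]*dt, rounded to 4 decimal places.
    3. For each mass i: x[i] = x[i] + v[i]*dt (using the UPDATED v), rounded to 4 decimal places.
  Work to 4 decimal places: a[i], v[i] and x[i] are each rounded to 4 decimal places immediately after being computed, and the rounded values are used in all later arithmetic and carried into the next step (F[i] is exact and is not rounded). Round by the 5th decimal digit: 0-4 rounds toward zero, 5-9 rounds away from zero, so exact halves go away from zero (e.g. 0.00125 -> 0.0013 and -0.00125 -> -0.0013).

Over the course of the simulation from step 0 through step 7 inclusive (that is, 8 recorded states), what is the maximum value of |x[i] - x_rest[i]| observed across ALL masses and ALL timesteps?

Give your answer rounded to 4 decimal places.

Answer: 3.8125

Derivation:
Step 0: x=[2.0000 7.0000 11.0000 13.0000] v=[0.0000 0.0000 0.0000 -2.0000]
Step 1: x=[5.0000 6.0000 9.0000 12.5000] v=[6.0000 -2.0000 -4.0000 -1.0000]
Step 2: x=[4.0000 7.0000 7.5000 11.7500] v=[-2.0000 2.0000 -3.0000 -1.5000]
Step 3: x=[2.0000 5.5000 9.7500 10.3750] v=[-4.0000 -3.0000 4.5000 -2.7500]
Step 4: x=[1.5000 4.7500 8.3750 10.1875] v=[-1.0000 -1.5000 -2.7500 -0.3750]
Step 5: x=[2.7500 4.3750 5.1875 10.5938] v=[2.5000 -0.7500 -6.3750 0.8125]
Step 6: x=[2.8750 3.1875 6.5938 9.7969] v=[0.2500 -2.3750 2.8126 -1.5938]
Step 7: x=[0.4375 5.0938 7.7969 8.8985] v=[-4.8750 3.8126 2.4062 -1.7969]
Max displacement = 3.8125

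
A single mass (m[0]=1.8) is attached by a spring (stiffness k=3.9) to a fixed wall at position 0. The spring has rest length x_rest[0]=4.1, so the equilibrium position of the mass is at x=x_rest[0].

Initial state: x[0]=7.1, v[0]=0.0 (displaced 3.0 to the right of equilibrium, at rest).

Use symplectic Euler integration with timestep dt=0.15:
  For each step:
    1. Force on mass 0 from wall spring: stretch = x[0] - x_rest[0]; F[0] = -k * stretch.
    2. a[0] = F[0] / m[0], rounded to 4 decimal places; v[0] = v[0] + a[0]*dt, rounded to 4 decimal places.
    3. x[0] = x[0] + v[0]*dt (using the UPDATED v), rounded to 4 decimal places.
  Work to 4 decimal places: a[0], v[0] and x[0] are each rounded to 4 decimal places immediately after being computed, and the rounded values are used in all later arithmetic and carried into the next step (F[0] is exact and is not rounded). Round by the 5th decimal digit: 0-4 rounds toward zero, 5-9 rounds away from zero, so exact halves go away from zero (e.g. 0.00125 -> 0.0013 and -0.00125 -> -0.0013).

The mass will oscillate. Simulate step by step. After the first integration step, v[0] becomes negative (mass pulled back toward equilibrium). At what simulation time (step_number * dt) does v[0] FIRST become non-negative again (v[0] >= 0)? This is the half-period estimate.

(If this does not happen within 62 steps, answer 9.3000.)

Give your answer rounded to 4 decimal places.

Answer: 2.2500

Derivation:
Step 0: x=[7.1000] v=[0.0000]
Step 1: x=[6.9538] v=[-0.9750]
Step 2: x=[6.6684] v=[-1.9025]
Step 3: x=[6.2578] v=[-2.7372]
Step 4: x=[5.7420] v=[-3.4385]
Step 5: x=[5.1462] v=[-3.9722]
Step 6: x=[4.4994] v=[-4.3122]
Step 7: x=[3.8331] v=[-4.4420]
Step 8: x=[3.1798] v=[-4.3553]
Step 9: x=[2.5714] v=[-4.0562]
Step 10: x=[2.0375] v=[-3.5594]
Step 11: x=[1.6041] v=[-2.8891]
Step 12: x=[1.2924] v=[-2.0779]
Step 13: x=[1.1176] v=[-1.1654]
Step 14: x=[1.0882] v=[-0.1961]
Step 15: x=[1.2056] v=[0.7827]
First v>=0 after going negative at step 15, time=2.2500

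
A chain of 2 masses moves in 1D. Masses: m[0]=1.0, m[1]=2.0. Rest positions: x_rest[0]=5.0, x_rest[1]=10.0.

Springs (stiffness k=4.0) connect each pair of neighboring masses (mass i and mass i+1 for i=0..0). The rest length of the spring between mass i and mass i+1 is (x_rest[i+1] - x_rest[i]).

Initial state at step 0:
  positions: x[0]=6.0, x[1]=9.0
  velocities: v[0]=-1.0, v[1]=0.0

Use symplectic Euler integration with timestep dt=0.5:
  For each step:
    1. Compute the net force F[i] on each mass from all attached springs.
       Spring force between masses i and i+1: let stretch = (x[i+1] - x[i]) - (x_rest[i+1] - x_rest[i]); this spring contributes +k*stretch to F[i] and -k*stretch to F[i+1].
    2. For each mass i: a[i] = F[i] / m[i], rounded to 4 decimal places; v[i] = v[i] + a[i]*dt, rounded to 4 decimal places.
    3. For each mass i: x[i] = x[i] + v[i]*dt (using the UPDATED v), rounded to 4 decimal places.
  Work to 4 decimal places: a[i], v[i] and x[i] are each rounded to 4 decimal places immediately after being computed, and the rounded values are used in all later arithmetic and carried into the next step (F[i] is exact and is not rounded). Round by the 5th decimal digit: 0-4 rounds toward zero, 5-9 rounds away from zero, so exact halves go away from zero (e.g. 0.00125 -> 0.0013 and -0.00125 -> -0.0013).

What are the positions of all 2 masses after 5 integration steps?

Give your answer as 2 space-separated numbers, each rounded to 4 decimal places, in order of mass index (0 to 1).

Step 0: x=[6.0000 9.0000] v=[-1.0000 0.0000]
Step 1: x=[3.5000 10.0000] v=[-5.0000 2.0000]
Step 2: x=[2.5000 10.2500] v=[-2.0000 0.5000]
Step 3: x=[4.2500 9.1250] v=[3.5000 -2.2500]
Step 4: x=[5.8750 8.0625] v=[3.2500 -2.1250]
Step 5: x=[4.6875 8.4063] v=[-2.3750 0.6875]

Answer: 4.6875 8.4063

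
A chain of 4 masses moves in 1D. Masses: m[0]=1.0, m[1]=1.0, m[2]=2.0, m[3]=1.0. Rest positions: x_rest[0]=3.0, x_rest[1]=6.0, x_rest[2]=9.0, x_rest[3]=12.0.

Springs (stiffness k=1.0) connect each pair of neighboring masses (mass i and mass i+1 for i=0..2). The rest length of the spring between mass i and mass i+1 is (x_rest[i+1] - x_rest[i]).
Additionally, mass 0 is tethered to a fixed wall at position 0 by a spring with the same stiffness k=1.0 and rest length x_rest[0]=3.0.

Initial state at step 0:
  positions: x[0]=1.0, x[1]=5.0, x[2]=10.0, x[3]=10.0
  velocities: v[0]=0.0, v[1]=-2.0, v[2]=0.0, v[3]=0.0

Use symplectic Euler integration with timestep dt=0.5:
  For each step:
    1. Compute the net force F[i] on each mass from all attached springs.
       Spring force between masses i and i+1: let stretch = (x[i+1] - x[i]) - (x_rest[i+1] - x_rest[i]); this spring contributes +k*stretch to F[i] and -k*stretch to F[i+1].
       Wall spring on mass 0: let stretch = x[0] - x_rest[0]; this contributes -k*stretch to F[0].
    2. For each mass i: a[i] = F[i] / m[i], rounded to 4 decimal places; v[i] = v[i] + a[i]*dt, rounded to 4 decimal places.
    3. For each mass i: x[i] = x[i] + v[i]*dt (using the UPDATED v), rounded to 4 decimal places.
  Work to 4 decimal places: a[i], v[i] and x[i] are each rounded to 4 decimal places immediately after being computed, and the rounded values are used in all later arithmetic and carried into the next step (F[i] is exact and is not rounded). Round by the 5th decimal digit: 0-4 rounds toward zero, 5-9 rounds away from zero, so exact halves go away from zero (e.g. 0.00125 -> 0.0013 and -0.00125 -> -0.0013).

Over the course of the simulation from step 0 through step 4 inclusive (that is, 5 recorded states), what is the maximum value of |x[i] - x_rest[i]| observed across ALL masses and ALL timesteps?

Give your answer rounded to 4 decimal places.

Step 0: x=[1.0000 5.0000 10.0000 10.0000] v=[0.0000 -2.0000 0.0000 0.0000]
Step 1: x=[1.7500 4.2500 9.3750 10.7500] v=[1.5000 -1.5000 -1.2500 1.5000]
Step 2: x=[2.6875 4.1563 8.2813 11.9063] v=[1.8750 -0.1875 -2.1875 2.3125]
Step 3: x=[3.3204 4.7266 7.1251 12.9063] v=[1.2657 1.1406 -2.3125 2.0000]
Step 4: x=[3.4747 5.5450 6.3917 13.2110] v=[0.3086 1.6368 -1.4668 0.6094]
Max displacement = 2.6083

Answer: 2.6083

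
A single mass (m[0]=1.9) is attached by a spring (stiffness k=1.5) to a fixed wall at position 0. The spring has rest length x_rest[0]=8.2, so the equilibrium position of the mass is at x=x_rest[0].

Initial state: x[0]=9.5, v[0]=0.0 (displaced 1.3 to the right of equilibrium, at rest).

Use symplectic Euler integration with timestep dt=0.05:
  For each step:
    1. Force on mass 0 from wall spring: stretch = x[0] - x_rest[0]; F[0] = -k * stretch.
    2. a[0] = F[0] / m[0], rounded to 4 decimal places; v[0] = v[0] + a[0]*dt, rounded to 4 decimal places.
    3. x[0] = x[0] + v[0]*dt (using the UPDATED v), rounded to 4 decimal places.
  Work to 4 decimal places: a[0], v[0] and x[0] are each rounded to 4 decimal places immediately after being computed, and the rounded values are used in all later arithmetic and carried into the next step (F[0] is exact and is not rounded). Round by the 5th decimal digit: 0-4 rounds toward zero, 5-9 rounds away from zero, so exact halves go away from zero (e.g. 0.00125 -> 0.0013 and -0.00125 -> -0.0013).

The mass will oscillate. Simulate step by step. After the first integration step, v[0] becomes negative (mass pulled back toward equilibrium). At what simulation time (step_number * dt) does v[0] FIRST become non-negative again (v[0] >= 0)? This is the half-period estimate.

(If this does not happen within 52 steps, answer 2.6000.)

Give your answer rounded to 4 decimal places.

Answer: 2.6000

Derivation:
Step 0: x=[9.5000] v=[0.0000]
Step 1: x=[9.4974] v=[-0.0513]
Step 2: x=[9.4923] v=[-0.1025]
Step 3: x=[9.4846] v=[-0.1535]
Step 4: x=[9.4744] v=[-0.2042]
Step 5: x=[9.4617] v=[-0.2545]
Step 6: x=[9.4465] v=[-0.3043]
Step 7: x=[9.4288] v=[-0.3535]
Step 8: x=[9.4087] v=[-0.4020]
Step 9: x=[9.3862] v=[-0.4497]
Step 10: x=[9.3614] v=[-0.4965]
Step 11: x=[9.3343] v=[-0.5423]
Step 12: x=[9.3049] v=[-0.5871]
Step 13: x=[9.2734] v=[-0.6307]
Step 14: x=[9.2397] v=[-0.6731]
Step 15: x=[9.2040] v=[-0.7141]
Step 16: x=[9.1663] v=[-0.7537]
Step 17: x=[9.1267] v=[-0.7918]
Step 18: x=[9.0853] v=[-0.8284]
Step 19: x=[9.0421] v=[-0.8633]
Step 20: x=[8.9973] v=[-0.8965]
Step 21: x=[8.9509] v=[-0.9280]
Step 22: x=[8.9030] v=[-0.9576]
Step 23: x=[8.8537] v=[-0.9854]
Step 24: x=[8.8031] v=[-1.0112]
Step 25: x=[8.7514] v=[-1.0350]
Step 26: x=[8.6986] v=[-1.0568]
Step 27: x=[8.6448] v=[-1.0765]
Step 28: x=[8.5901] v=[-1.0941]
Step 29: x=[8.5346] v=[-1.1095]
Step 30: x=[8.4785] v=[-1.1227]
Step 31: x=[8.4218] v=[-1.1337]
Step 32: x=[8.3647] v=[-1.1425]
Step 33: x=[8.3073] v=[-1.1490]
Step 34: x=[8.2496] v=[-1.1532]
Step 35: x=[8.1918] v=[-1.1552]
Step 36: x=[8.1341] v=[-1.1549]
Step 37: x=[8.0765] v=[-1.1523]
Step 38: x=[8.0191] v=[-1.1474]
Step 39: x=[7.9621] v=[-1.1403]
Step 40: x=[7.9056] v=[-1.1309]
Step 41: x=[7.8496] v=[-1.1193]
Step 42: x=[7.7943] v=[-1.1055]
Step 43: x=[7.7398] v=[-1.0895]
Step 44: x=[7.6862] v=[-1.0713]
Step 45: x=[7.6337] v=[-1.0510]
Step 46: x=[7.5823] v=[-1.0286]
Step 47: x=[7.5321] v=[-1.0042]
Step 48: x=[7.4832] v=[-0.9778]
Step 49: x=[7.4357] v=[-0.9495]
Step 50: x=[7.3897] v=[-0.9193]
Step 51: x=[7.3453] v=[-0.8873]
Step 52: x=[7.3026] v=[-0.8536]
v[0] did not become non-negative within 52 steps; using fallback time=2.6000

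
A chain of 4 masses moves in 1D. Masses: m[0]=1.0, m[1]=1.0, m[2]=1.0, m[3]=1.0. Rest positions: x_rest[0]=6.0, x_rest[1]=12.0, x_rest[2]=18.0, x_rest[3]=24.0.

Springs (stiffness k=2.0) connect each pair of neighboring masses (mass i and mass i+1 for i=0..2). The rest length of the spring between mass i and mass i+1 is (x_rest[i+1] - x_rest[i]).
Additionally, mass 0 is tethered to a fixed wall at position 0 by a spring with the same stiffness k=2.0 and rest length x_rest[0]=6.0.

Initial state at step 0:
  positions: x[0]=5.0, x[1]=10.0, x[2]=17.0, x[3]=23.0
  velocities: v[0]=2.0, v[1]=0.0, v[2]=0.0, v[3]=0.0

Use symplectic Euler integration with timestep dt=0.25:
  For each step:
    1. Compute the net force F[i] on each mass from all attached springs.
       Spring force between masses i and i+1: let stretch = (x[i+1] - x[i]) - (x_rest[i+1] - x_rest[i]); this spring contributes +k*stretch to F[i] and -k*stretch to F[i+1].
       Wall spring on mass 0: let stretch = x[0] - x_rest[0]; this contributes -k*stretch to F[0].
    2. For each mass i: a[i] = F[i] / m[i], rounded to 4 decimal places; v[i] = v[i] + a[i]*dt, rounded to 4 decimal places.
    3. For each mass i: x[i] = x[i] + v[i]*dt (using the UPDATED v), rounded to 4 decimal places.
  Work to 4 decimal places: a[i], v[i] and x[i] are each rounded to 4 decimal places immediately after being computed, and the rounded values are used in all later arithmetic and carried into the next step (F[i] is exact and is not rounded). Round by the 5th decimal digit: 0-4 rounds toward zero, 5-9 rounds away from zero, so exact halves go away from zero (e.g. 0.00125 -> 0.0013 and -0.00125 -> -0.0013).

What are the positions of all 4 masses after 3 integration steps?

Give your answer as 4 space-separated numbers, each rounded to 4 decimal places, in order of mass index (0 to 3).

Step 0: x=[5.0000 10.0000 17.0000 23.0000] v=[2.0000 0.0000 0.0000 0.0000]
Step 1: x=[5.5000 10.2500 16.8750 23.0000] v=[2.0000 1.0000 -0.5000 0.0000]
Step 2: x=[5.9063 10.7344 16.6875 22.9844] v=[1.6250 1.9375 -0.7500 -0.0625]
Step 3: x=[6.1778 11.3594 16.5430 22.9317] v=[1.0859 2.5000 -0.5781 -0.2110]

Answer: 6.1778 11.3594 16.5430 22.9317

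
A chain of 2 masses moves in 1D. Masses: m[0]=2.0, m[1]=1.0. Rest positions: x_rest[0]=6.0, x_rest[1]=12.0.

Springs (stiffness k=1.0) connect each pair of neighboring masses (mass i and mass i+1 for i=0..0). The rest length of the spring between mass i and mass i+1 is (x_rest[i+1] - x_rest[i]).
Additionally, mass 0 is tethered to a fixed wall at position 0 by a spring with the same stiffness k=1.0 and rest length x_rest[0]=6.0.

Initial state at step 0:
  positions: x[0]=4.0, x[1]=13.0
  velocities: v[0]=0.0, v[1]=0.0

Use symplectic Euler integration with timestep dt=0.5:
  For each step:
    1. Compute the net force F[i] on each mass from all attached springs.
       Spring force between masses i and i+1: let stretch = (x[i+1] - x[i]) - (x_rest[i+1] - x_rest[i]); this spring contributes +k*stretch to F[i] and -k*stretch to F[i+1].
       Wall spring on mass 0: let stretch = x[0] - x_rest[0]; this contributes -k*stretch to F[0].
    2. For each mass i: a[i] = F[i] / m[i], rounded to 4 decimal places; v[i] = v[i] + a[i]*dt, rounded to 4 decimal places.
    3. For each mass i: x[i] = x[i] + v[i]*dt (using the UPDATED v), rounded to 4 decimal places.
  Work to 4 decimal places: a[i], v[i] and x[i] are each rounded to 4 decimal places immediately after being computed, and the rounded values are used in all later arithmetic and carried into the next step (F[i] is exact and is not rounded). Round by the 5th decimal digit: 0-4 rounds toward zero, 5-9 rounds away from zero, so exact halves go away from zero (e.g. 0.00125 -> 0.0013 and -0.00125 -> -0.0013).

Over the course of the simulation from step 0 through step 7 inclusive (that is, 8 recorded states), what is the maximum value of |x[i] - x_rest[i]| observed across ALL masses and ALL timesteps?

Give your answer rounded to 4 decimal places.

Step 0: x=[4.0000 13.0000] v=[0.0000 0.0000]
Step 1: x=[4.6250 12.2500] v=[1.2500 -1.5000]
Step 2: x=[5.6250 11.0938] v=[2.0000 -2.3125]
Step 3: x=[6.6055 10.0704] v=[1.9610 -2.0469]
Step 4: x=[7.1935 9.6807] v=[1.1759 -0.7794]
Step 5: x=[7.1932 10.1692] v=[-0.0007 0.9770]
Step 6: x=[6.6657 11.4137] v=[-1.0550 2.4890]
Step 7: x=[5.8985 12.9712] v=[-1.5345 3.1150]
Max displacement = 2.3193

Answer: 2.3193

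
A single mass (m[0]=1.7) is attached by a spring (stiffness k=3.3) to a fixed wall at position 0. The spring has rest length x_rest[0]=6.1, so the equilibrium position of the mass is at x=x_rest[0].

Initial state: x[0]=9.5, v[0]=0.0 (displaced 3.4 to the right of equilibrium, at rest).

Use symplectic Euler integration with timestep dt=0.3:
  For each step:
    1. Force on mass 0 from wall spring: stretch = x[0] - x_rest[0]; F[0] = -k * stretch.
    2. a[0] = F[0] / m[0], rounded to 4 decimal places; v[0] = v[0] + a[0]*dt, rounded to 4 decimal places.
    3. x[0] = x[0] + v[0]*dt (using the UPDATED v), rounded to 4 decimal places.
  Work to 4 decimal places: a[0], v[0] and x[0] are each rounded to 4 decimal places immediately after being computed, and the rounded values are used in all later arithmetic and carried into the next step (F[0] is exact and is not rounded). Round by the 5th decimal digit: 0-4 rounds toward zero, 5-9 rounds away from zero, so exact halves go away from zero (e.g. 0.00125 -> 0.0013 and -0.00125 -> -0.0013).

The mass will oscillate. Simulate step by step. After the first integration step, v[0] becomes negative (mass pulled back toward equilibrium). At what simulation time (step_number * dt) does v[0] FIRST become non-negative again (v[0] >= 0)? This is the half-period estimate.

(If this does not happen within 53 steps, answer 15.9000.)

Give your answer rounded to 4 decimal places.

Step 0: x=[9.5000] v=[0.0000]
Step 1: x=[8.9060] v=[-1.9800]
Step 2: x=[7.8218] v=[-3.6141]
Step 3: x=[6.4368] v=[-4.6168]
Step 4: x=[4.9929] v=[-4.8129]
Step 5: x=[3.7424] v=[-4.1682]
Step 6: x=[2.9038] v=[-2.7953]
Step 7: x=[2.6236] v=[-0.9340]
Step 8: x=[2.9508] v=[1.0905]
First v>=0 after going negative at step 8, time=2.4000

Answer: 2.4000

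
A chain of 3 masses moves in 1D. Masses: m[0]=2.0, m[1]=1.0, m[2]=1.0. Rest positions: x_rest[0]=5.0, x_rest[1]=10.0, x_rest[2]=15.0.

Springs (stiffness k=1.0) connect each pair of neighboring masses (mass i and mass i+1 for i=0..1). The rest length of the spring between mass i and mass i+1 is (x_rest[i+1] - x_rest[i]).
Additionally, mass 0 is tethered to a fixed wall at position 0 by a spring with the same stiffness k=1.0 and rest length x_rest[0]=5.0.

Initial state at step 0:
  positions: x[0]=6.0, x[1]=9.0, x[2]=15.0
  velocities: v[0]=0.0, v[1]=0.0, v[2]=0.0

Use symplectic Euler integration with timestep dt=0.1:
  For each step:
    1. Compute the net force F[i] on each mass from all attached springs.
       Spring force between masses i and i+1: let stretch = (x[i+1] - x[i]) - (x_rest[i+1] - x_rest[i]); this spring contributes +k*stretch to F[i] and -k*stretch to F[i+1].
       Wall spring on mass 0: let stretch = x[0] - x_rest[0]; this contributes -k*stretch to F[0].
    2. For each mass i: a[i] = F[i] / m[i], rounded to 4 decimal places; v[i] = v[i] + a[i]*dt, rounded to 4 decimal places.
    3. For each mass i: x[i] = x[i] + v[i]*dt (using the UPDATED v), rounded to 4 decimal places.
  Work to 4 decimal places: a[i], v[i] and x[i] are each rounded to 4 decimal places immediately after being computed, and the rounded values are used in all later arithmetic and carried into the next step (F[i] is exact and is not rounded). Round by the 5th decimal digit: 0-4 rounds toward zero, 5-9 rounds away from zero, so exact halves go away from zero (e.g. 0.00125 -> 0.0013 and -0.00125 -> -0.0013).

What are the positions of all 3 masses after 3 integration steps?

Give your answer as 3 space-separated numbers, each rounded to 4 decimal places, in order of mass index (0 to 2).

Step 0: x=[6.0000 9.0000 15.0000] v=[0.0000 0.0000 0.0000]
Step 1: x=[5.9850 9.0300 14.9900] v=[-0.1500 0.3000 -0.1000]
Step 2: x=[5.9553 9.0892 14.9704] v=[-0.2970 0.5915 -0.1960]
Step 3: x=[5.9115 9.1758 14.9420] v=[-0.4381 0.8662 -0.2841]

Answer: 5.9115 9.1758 14.9420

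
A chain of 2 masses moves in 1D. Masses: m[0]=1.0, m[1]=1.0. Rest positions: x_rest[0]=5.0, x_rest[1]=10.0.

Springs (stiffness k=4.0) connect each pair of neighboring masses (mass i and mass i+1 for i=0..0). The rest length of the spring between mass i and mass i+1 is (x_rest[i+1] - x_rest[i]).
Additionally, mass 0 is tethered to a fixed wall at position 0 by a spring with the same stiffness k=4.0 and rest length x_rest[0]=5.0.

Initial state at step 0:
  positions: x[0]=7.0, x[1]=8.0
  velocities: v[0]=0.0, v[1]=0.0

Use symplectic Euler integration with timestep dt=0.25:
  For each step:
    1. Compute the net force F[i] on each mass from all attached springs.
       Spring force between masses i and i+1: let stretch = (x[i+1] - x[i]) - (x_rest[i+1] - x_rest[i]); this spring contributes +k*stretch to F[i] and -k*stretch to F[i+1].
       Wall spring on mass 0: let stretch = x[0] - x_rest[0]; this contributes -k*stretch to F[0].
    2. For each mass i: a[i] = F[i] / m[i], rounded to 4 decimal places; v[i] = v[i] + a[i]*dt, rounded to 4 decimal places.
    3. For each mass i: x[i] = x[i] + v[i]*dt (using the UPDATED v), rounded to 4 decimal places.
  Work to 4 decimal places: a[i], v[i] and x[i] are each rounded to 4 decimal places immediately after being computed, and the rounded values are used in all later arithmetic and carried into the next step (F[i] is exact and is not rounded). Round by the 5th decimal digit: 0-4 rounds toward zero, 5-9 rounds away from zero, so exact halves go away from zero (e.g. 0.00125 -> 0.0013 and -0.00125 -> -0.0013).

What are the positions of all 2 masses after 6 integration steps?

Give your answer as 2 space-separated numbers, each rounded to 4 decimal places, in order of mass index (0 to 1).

Step 0: x=[7.0000 8.0000] v=[0.0000 0.0000]
Step 1: x=[5.5000 9.0000] v=[-6.0000 4.0000]
Step 2: x=[3.5000 10.3750] v=[-8.0000 5.5000]
Step 3: x=[2.3438 11.2813] v=[-4.6250 3.6250]
Step 4: x=[2.8360 11.2032] v=[1.9687 -0.3125]
Step 5: x=[4.7110 10.2833] v=[7.4999 -3.6797]
Step 6: x=[6.8013 9.2203] v=[8.3612 -4.2520]

Answer: 6.8013 9.2203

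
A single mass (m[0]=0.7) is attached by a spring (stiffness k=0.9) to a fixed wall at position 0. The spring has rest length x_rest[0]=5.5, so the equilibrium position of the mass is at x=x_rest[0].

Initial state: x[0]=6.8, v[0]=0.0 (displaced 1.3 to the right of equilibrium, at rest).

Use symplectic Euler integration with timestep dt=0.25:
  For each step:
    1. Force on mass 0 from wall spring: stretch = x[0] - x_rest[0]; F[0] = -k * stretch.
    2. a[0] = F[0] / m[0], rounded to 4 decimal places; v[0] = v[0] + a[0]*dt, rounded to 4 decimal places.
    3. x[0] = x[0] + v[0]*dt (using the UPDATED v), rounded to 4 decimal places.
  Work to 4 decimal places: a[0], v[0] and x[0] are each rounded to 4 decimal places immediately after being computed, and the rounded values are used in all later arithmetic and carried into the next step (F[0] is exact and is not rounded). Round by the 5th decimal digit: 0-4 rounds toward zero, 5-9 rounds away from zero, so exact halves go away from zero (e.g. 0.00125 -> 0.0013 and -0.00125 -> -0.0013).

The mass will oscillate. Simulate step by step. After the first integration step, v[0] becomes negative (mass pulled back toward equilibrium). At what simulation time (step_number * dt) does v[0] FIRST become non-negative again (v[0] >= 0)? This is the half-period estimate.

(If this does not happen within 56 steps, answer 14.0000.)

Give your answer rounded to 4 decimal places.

Step 0: x=[6.8000] v=[0.0000]
Step 1: x=[6.6955] v=[-0.4179]
Step 2: x=[6.4950] v=[-0.8022]
Step 3: x=[6.2145] v=[-1.1220]
Step 4: x=[5.8766] v=[-1.3517]
Step 5: x=[5.5084] v=[-1.4728]
Step 6: x=[5.1395] v=[-1.4755]
Step 7: x=[4.7996] v=[-1.3596]
Step 8: x=[4.5160] v=[-1.1345]
Step 9: x=[4.3115] v=[-0.8182]
Step 10: x=[4.2025] v=[-0.4362]
Step 11: x=[4.1977] v=[-0.0192]
Step 12: x=[4.2976] v=[0.3994]
First v>=0 after going negative at step 12, time=3.0000

Answer: 3.0000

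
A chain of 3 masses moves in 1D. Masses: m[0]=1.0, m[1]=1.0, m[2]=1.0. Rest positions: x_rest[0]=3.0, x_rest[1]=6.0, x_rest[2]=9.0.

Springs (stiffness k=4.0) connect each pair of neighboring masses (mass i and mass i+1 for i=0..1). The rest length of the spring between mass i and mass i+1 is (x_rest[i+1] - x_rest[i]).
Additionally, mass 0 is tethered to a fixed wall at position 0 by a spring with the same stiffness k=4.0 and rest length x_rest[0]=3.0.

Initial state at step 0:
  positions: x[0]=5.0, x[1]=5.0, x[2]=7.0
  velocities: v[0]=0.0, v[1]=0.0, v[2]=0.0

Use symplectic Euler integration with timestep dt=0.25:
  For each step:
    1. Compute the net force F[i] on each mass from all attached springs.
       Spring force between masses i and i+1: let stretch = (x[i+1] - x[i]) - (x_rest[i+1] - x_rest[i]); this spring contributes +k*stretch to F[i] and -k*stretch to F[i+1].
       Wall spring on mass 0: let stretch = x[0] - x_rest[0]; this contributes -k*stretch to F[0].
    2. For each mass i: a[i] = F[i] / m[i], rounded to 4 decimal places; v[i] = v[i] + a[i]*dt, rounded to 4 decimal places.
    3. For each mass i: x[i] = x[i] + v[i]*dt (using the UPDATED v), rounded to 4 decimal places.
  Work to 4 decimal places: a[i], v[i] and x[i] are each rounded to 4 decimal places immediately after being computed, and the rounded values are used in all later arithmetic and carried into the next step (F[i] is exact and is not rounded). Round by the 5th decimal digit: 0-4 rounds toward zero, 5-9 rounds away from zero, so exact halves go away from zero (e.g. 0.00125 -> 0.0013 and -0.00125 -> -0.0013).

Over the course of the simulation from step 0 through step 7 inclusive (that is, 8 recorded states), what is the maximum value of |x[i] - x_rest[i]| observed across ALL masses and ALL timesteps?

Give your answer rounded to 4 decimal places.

Step 0: x=[5.0000 5.0000 7.0000] v=[0.0000 0.0000 0.0000]
Step 1: x=[3.7500 5.5000 7.2500] v=[-5.0000 2.0000 1.0000]
Step 2: x=[2.0000 6.0000 7.8125] v=[-7.0000 2.0000 2.2500]
Step 3: x=[0.7500 5.9531 8.6719] v=[-5.0000 -0.1875 3.4375]
Step 4: x=[0.6133 5.2852 9.6016] v=[-0.5469 -2.6718 3.7187]
Step 5: x=[1.4912 4.5284 10.2022] v=[3.5117 -3.0273 2.4023]
Step 6: x=[2.7556 4.4307 10.1343] v=[5.0577 -0.3907 -0.2715]
Step 7: x=[3.7499 5.3402 9.3905] v=[3.9772 3.6378 -2.9751]
Max displacement = 2.3867

Answer: 2.3867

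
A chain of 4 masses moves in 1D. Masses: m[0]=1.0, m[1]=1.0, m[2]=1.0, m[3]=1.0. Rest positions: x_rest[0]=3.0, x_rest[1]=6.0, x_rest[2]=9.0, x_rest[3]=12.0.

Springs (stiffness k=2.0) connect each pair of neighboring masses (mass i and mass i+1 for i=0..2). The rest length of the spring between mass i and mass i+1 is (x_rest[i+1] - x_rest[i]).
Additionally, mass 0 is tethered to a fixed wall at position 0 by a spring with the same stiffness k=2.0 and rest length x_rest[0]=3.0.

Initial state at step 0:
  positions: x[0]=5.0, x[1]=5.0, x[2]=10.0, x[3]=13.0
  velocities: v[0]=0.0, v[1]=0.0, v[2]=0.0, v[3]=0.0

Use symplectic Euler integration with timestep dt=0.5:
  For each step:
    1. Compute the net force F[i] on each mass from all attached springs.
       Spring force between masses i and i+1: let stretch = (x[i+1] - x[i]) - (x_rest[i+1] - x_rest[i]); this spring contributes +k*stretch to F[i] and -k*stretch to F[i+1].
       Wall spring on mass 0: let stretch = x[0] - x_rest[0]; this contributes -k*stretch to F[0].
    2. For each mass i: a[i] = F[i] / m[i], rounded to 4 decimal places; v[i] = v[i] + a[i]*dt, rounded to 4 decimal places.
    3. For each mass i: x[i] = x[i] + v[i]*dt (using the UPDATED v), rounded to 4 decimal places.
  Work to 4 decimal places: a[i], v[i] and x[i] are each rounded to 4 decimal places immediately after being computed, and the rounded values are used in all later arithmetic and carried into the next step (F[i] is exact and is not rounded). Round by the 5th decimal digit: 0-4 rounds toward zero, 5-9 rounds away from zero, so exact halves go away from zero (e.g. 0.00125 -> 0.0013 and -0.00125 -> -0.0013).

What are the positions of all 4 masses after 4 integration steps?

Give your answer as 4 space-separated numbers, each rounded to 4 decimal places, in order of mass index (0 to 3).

Step 0: x=[5.0000 5.0000 10.0000 13.0000] v=[0.0000 0.0000 0.0000 0.0000]
Step 1: x=[2.5000 7.5000 9.0000 13.0000] v=[-5.0000 5.0000 -2.0000 0.0000]
Step 2: x=[1.2500 8.2500 9.2500 12.5000] v=[-2.5000 1.5000 0.5000 -1.0000]
Step 3: x=[2.8750 6.0000 10.6250 11.8750] v=[3.2500 -4.5000 2.7500 -1.2500]
Step 4: x=[4.6250 4.5000 10.3125 12.1250] v=[3.5000 -3.0000 -0.6250 0.5000]

Answer: 4.6250 4.5000 10.3125 12.1250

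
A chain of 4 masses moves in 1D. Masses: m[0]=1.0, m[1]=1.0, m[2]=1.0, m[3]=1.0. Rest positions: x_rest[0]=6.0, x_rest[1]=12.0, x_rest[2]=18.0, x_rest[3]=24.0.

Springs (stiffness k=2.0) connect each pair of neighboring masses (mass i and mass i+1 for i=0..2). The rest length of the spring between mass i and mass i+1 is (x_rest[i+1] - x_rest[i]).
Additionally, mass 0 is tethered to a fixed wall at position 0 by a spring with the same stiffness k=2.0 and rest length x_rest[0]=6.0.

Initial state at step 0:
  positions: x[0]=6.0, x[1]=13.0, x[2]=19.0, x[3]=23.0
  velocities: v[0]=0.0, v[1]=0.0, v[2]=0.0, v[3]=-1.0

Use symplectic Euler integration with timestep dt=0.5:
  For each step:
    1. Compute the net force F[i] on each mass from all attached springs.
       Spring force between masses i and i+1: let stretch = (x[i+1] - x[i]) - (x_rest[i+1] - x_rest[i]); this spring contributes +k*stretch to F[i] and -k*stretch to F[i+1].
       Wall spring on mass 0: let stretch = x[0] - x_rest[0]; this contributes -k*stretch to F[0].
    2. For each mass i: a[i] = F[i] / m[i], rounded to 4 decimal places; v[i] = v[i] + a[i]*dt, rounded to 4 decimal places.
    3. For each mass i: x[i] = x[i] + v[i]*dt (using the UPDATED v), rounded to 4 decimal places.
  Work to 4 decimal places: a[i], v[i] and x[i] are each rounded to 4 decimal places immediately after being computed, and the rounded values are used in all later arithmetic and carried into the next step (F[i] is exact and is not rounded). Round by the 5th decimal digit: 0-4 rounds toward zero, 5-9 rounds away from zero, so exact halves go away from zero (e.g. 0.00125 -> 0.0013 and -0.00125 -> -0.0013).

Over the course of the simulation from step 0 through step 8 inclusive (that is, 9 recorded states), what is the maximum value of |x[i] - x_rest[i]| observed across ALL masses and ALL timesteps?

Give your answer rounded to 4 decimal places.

Step 0: x=[6.0000 13.0000 19.0000 23.0000] v=[0.0000 0.0000 0.0000 -1.0000]
Step 1: x=[6.5000 12.5000 18.0000 23.5000] v=[1.0000 -1.0000 -2.0000 1.0000]
Step 2: x=[6.7500 11.7500 17.0000 24.2500] v=[0.5000 -1.5000 -2.0000 1.5000]
Step 3: x=[6.1250 11.1250 17.0000 24.3750] v=[-1.2500 -1.2500 0.0000 0.2500]
Step 4: x=[4.9375 10.9375 17.7500 23.8125] v=[-2.3750 -0.3750 1.5000 -1.1250]
Step 5: x=[4.2813 11.1563 18.1250 23.2188] v=[-1.3125 0.4375 0.7500 -1.1875]
Step 6: x=[4.9219 11.4219 17.5626 23.0782] v=[1.2812 0.5312 -1.1249 -0.2813]
Step 7: x=[6.3516 11.5079 16.6876 23.1798] v=[2.8593 0.1719 -1.7500 0.2031]
Step 8: x=[7.1836 11.6056 16.4689 23.0353] v=[1.6640 0.1953 -0.4375 -0.2891]
Max displacement = 1.7187

Answer: 1.7187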